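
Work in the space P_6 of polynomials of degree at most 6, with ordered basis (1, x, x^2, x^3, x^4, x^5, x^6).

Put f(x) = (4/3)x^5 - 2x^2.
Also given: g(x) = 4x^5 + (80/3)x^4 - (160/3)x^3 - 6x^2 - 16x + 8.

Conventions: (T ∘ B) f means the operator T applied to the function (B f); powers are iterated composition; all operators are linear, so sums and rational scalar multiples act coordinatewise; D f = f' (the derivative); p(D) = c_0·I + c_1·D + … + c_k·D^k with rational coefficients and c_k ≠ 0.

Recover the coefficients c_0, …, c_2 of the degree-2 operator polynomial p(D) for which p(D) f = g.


D^0 f = (4/3)x^5 - 2x^2
D^1 f = (20/3)x^4 - 4x
D^2 f = (80/3)x^3 - 4
matching coefficients of g against c_0 f + c_1 Df + … from the top degree down determines the c_i
solution: c_0 = 3, c_1 = 4, c_2 = -2

c_0 = 3, c_1 = 4, c_2 = -2


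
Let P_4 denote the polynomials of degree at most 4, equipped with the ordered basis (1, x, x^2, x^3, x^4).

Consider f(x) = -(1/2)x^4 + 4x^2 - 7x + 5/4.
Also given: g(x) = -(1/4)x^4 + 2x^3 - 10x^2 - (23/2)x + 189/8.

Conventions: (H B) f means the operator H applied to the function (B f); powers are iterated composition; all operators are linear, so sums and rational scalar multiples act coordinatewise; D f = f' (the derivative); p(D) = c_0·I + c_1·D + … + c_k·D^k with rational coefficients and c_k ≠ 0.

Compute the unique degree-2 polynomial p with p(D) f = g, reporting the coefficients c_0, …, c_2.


D^0 f = -(1/2)x^4 + 4x^2 - 7x + 5/4
D^1 f = -2x^3 + 8x - 7
D^2 f = -6x^2 + 8
matching coefficients of g against c_0 f + c_1 Df + … from the top degree down determines the c_i
solution: c_0 = 1/2, c_1 = -1, c_2 = 2

p(D) = (1/2)·I − D + 2·D^2, i.e. c_0 = 1/2, c_1 = -1, c_2 = 2


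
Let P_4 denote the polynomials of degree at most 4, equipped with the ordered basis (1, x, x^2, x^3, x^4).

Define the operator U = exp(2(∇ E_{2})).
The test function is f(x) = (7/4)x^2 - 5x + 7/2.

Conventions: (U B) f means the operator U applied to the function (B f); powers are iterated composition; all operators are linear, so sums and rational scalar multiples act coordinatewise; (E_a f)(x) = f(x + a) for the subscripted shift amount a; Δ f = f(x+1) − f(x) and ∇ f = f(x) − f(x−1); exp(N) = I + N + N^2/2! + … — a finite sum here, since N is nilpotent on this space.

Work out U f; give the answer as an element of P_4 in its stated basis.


the image equals g(x) = (7/4)x^2 + 2x + 11

order-1 term: 7x + 1/2
order-2 term: 7
the series for exp(2(∇ E_{2})) f terminates at order 2
exp(2(∇ E_{2})) f = (7/4)x^2 + 2x + 11


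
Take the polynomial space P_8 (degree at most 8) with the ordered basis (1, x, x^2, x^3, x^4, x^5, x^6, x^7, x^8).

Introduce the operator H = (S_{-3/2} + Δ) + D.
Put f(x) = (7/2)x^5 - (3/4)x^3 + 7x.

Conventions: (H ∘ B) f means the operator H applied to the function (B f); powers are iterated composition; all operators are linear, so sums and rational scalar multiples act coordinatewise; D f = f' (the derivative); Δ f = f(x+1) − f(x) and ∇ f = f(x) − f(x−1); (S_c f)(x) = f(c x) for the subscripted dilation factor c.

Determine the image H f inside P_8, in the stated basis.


S_{-3/2} f = -(1701/64)x^5 + (81/32)x^3 - (21/2)x
Δ f = (35/2)x^4 + 35x^3 + (131/4)x^2 + (61/4)x + 39/4
(S_{-3/2} + Δ) f = -(1701/64)x^5 + (35/2)x^4 + (1201/32)x^3 + (131/4)x^2 + (19/4)x + 39/4
D f = (35/2)x^4 - (9/4)x^2 + 7
((S_{-3/2} + Δ) + D) f = -(1701/64)x^5 + 35x^4 + (1201/32)x^3 + (61/2)x^2 + (19/4)x + 67/4

the image equals g(x) = -(1701/64)x^5 + 35x^4 + (1201/32)x^3 + (61/2)x^2 + (19/4)x + 67/4


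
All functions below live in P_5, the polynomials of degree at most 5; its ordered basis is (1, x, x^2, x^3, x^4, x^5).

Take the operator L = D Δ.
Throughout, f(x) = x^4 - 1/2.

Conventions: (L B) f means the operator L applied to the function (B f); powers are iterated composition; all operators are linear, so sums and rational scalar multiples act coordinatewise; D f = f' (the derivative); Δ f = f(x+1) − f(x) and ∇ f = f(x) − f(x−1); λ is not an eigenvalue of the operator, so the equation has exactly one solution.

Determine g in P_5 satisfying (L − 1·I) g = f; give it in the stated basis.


write g with unknown coordinates in the stated basis and equate coefficients in (L − 1·I) g = f
solving from the highest basis element down gives g = -x^4 - 12x^2 - 12x - 55/2
check: L g = -12x^2 - 12x - 28
so L g − 1·g = x^4 - 1/2 = f ✓

g(x) = -x^4 - 12x^2 - 12x - 55/2


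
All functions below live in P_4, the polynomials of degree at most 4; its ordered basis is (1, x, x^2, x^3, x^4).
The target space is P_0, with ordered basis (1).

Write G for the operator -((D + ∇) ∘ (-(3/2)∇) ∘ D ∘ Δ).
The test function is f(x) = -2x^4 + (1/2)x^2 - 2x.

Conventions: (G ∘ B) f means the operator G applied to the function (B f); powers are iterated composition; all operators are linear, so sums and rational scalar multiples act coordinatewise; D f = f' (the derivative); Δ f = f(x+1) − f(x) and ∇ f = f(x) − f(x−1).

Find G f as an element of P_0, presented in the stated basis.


Δ f = -8x^3 - 12x^2 - 7x - 7/2
D Δ f = -24x^2 - 24x - 7
∇ (D ∘ Δ) f = -48x
(-(3/2)∇) (D ∘ Δ) f = 72x
D (-(3/2)∇) (D ∘ Δ) f = 72
∇ (-(3/2)∇) (D ∘ Δ) f = 72
(D + ∇) (-(3/2)∇) (D ∘ Δ) f = 144
(-((D + ∇) ∘ (-(3/2)∇) ∘ D ∘ Δ)) f = -144

the result is g(x) = -144


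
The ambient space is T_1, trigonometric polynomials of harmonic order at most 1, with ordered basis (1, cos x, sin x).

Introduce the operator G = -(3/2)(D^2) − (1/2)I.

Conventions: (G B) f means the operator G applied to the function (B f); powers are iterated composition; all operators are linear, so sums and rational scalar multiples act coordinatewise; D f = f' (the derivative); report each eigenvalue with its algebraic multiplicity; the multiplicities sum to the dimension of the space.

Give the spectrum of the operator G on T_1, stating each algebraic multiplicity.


image of 1: -1/2
image of cos x: cos x
image of sin x: sin x
the matrix is diagonal; its diagonal is (-1/2, 1, 1)
for a triangular matrix the eigenvalues are the diagonal entries, with algebraic multiplicity their repetition count

λ = -1/2 (multiplicity 1), λ = 1 (multiplicity 2)


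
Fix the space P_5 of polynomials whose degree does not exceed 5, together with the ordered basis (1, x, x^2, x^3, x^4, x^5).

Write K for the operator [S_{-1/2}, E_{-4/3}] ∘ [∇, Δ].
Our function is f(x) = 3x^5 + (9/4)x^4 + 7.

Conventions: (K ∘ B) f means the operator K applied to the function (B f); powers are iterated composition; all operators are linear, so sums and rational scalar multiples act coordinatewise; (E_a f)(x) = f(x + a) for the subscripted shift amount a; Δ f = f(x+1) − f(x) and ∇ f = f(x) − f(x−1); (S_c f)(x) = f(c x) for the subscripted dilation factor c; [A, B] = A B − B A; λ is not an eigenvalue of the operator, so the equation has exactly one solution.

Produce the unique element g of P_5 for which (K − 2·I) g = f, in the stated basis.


the result is g(x) = -(3/2)x^5 - (9/8)x^4 - 7/2

write g with unknown coordinates in the stated basis and equate coefficients in (K − 2·I) g = f
solving from the highest basis element down gives g = -(3/2)x^5 - (9/8)x^4 - 7/2
check: K g = 0
so K g − 2·g = 3x^5 + (9/4)x^4 + 7 = f ✓


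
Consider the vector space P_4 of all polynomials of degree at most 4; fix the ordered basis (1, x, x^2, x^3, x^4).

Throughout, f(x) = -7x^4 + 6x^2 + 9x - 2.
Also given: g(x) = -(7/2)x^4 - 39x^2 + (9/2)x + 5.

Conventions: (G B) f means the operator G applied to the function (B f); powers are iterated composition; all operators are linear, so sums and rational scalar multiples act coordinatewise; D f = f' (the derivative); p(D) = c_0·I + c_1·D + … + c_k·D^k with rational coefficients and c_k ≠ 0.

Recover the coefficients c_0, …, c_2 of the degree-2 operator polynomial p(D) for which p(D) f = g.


p(D) = (1/2)·I + (1/2)·D^2, i.e. c_0 = 1/2, c_1 = 0, c_2 = 1/2

D^0 f = -7x^4 + 6x^2 + 9x - 2
D^1 f = -28x^3 + 12x + 9
D^2 f = -84x^2 + 12
matching coefficients of g against c_0 f + c_1 Df + … from the top degree down determines the c_i
solution: c_0 = 1/2, c_1 = 0, c_2 = 1/2


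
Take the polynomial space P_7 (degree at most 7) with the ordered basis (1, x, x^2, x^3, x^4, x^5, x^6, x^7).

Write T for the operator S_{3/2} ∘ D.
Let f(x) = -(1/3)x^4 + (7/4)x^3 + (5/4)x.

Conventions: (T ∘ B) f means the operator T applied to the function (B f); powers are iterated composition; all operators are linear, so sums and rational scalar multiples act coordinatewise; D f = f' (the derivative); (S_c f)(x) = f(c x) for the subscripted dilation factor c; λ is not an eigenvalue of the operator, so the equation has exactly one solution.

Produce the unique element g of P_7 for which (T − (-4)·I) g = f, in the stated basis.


write g with unknown coordinates in the stated basis and equate coefficients in (T − (-4)·I) g = f
solving from the highest basis element down gives g = -(1/12)x^4 + (23/32)x^3 - (621/512)x^2 + (2503/2048)x - 2503/8192
check: T g = -(9/8)x^3 + (621/128)x^2 - (1863/512)x + 2503/2048
so T g − (-4)·g = -(1/3)x^4 + (7/4)x^3 + (5/4)x = f ✓

the image equals g(x) = -(1/12)x^4 + (23/32)x^3 - (621/512)x^2 + (2503/2048)x - 2503/8192


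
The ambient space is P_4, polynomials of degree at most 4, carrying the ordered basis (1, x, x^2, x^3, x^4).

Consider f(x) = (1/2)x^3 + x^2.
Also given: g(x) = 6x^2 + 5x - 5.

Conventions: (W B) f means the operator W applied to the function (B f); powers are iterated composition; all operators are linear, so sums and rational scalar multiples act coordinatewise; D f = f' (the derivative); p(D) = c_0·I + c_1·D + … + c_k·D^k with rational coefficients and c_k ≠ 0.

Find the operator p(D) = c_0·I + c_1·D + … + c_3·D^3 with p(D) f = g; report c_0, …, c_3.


D^0 f = (1/2)x^3 + x^2
D^1 f = (3/2)x^2 + 2x
D^2 f = 3x + 2
D^3 f = 3
matching coefficients of g against c_0 f + c_1 Df + … from the top degree down determines the c_i
solution: c_0 = 0, c_1 = 4, c_2 = -1, c_3 = -1

c_0 = 0, c_1 = 4, c_2 = -1, c_3 = -1


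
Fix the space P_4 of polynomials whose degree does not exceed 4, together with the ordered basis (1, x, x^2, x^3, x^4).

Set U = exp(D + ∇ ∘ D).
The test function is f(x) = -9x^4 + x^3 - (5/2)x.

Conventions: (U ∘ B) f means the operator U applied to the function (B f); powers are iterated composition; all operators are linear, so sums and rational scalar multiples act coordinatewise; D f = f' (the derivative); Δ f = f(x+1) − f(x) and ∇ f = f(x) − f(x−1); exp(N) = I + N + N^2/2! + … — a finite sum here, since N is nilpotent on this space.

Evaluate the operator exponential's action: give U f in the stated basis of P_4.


order-1 term: -36x^3 - 105x^2 + 114x - 83/2
order-2 term: -54x^2 - 213x + 6
order-3 term: -36x - 107
order-4 term: -9
the series for exp(D + ∇ ∘ D) f terminates at order 4
exp(D + ∇ ∘ D) f = -9x^4 - 35x^3 - 159x^2 - (275/2)x - 303/2

the image equals g(x) = -9x^4 - 35x^3 - 159x^2 - (275/2)x - 303/2


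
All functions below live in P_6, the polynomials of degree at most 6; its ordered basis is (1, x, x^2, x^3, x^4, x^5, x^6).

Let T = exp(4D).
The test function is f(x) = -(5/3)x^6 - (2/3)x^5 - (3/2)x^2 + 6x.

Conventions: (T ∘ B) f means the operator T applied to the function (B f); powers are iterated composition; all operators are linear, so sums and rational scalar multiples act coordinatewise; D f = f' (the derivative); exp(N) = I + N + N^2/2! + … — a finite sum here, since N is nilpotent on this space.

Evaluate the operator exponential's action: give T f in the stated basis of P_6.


g(x) = -(5/3)x^6 - (122/3)x^5 - (1240/3)x^4 - 2240x^3 - (40969/6)x^2 - (33298/3)x - 22528/3

order-1 term: -40x^5 - (40/3)x^4 - 12x + 24
order-2 term: -400x^4 - (320/3)x^3 - 24
order-3 term: -(6400/3)x^3 - (1280/3)x^2
order-4 term: -6400x^2 - (2560/3)x
order-5 term: -10240x - 2048/3
order-6 term: -20480/3
the series for exp(4D) f terminates at order 6
exp(4D) f = -(5/3)x^6 - (122/3)x^5 - (1240/3)x^4 - 2240x^3 - (40969/6)x^2 - (33298/3)x - 22528/3


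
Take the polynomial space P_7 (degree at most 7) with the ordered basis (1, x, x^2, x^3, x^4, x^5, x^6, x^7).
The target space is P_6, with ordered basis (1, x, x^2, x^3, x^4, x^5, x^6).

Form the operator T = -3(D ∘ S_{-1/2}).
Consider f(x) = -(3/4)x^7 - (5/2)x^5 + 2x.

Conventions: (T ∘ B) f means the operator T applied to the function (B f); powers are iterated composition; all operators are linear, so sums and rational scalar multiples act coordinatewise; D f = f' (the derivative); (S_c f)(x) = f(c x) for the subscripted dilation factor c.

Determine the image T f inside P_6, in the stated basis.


S_{-1/2} f = (3/512)x^7 + (5/64)x^5 - x
D S_{-1/2} f = (21/512)x^6 + (25/64)x^4 - 1
(-3(D ∘ S_{-1/2})) f = -(63/512)x^6 - (75/64)x^4 + 3

g(x) = -(63/512)x^6 - (75/64)x^4 + 3


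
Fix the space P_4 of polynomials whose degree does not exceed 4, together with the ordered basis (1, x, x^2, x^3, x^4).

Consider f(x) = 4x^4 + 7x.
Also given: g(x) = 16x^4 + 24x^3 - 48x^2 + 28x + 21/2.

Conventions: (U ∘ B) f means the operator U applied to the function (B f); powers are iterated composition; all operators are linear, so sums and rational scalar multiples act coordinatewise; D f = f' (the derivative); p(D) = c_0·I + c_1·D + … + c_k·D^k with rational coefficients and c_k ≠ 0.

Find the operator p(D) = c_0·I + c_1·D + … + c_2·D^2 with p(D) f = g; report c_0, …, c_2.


D^0 f = 4x^4 + 7x
D^1 f = 16x^3 + 7
D^2 f = 48x^2
matching coefficients of g against c_0 f + c_1 Df + … from the top degree down determines the c_i
solution: c_0 = 4, c_1 = 3/2, c_2 = -1

p(D) = 4·I + (3/2)·D − D^2, i.e. c_0 = 4, c_1 = 3/2, c_2 = -1


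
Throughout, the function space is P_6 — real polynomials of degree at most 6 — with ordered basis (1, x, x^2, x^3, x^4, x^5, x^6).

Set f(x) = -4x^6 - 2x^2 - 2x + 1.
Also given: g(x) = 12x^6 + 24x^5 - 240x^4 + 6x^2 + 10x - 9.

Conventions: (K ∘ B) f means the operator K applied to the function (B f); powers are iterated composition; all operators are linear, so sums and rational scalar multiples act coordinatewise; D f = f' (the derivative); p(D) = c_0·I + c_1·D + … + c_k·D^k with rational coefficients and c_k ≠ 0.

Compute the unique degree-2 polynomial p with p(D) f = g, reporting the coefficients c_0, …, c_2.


c_0 = -3, c_1 = -1, c_2 = 2

D^0 f = -4x^6 - 2x^2 - 2x + 1
D^1 f = -24x^5 - 4x - 2
D^2 f = -120x^4 - 4
matching coefficients of g against c_0 f + c_1 Df + … from the top degree down determines the c_i
solution: c_0 = -3, c_1 = -1, c_2 = 2


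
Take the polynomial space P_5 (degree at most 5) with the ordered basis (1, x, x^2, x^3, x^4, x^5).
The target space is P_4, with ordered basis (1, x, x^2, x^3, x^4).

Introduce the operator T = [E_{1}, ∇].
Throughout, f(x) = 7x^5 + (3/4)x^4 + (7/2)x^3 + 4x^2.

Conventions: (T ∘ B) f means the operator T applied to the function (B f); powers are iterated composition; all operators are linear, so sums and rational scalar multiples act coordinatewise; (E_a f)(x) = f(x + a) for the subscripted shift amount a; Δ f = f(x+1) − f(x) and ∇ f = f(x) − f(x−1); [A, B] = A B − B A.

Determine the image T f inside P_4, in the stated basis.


∇ f = 35x^4 - 67x^3 + 76x^2 - (69/2)x + 23/4
E_{1} ∇ f = 35x^4 + 73x^3 + 85x^2 + (113/2)x + 61/4
E_{1} f = 7x^5 + (143/4)x^4 + (153/2)x^3 + 89x^2 + (113/2)x + 61/4
∇ E_{1} f = 35x^4 + 73x^3 + 85x^2 + (113/2)x + 61/4
[E_{1}, ∇] f = 0

g(x) = 0


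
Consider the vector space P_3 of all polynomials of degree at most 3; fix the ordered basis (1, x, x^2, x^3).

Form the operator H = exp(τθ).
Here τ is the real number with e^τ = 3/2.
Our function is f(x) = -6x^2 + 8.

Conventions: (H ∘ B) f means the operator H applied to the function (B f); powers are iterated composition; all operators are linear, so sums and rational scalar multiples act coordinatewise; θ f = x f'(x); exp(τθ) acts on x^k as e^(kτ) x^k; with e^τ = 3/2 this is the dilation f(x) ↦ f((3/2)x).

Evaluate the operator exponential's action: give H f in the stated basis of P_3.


exp(τθ) x^k = e^(kτ) x^k; with e^τ = 3/2 this sends x^k to (3/2)^k x^k
x^2 ↦ 9/4 x^2
applying this coordinatewise to f: exp(τθ) f = -(27/2)x^2 + 8

the image equals g(x) = -(27/2)x^2 + 8


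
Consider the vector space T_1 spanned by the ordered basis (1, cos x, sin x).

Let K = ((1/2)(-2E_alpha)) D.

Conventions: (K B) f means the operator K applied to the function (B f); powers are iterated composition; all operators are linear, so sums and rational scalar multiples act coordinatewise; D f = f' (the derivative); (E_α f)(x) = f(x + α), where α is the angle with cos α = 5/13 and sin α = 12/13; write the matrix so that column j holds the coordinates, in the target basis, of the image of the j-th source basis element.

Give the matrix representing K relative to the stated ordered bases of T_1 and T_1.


image of 1: 0
image of cos x: (12/13)cos x + (5/13)sin x
image of sin x: -(5/13)cos x + (12/13)sin x
each image's coordinates form column j of the matrix

the matrix is [[0, 0, 0]; [0, 12/13, -5/13]; [0, 5/13, 12/13]] (rows listed top to bottom)


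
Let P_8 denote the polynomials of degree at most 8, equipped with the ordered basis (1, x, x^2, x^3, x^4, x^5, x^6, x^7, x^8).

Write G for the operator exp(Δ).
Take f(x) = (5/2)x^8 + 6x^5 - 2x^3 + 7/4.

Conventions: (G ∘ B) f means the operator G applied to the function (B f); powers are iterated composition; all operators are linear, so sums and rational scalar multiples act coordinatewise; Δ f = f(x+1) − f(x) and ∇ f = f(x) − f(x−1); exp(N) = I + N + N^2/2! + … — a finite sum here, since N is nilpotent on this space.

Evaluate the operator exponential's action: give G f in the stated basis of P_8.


the image equals g(x) = (5/2)x^8 + 20x^7 + 140x^6 + 706x^5 + 2655x^4 + 7398x^3 + 14504x^2 + 17978x + 42615/4

order-1 term: 20x^7 + 70x^6 + 140x^5 + 205x^4 + 200x^3 + 124x^2 + 44x + 13/2
order-2 term: 70x^6 + 420x^5 + 1225x^4 + 2160x^3 + 2350x^2 + 1464x + 803/2
order-3 term: 140x^5 + 1050x^4 + 3500x^3 + 6360x^2 + 6200x + 2563
order-4 term: 175x^4 + 1400x^3 + 4550x^2 + 7030x + 8625/2
order-5 term: 140x^3 + 1050x^2 + 2800x + 2631
order-6 term: 70x^2 + 420x + 665
order-7 term: 20x + 70
order-8 term: 5/2
the series for exp(Δ) f terminates at order 8
exp(Δ) f = (5/2)x^8 + 20x^7 + 140x^6 + 706x^5 + 2655x^4 + 7398x^3 + 14504x^2 + 17978x + 42615/4


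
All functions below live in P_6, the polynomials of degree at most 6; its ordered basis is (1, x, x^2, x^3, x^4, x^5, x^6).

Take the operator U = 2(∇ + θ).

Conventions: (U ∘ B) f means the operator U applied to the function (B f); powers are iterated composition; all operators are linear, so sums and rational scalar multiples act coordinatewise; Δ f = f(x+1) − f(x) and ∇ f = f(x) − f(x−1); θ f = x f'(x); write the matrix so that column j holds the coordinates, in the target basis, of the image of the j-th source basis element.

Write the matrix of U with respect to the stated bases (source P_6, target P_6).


image of 1: 0
image of x: 2x + 2
image of x^2: 4x^2 + 4x - 2
image of x^3: 6x^3 + 6x^2 - 6x + 2
image of x^4: 8x^4 + 8x^3 - 12x^2 + 8x - 2
image of x^5: 10x^5 + 10x^4 - 20x^3 + 20x^2 - 10x + 2
image of x^6: 12x^6 + 12x^5 - 30x^4 + 40x^3 - 30x^2 + 12x - 2
each image's coordinates form column j of the matrix

the matrix is [[0, 2, -2, 2, -2, 2, -2]; [0, 2, 4, -6, 8, -10, 12]; [0, 0, 4, 6, -12, 20, -30]; [0, 0, 0, 6, 8, -20, 40]; [0, 0, 0, 0, 8, 10, -30]; [0, 0, 0, 0, 0, 10, 12]; [0, 0, 0, 0, 0, 0, 12]] (rows listed top to bottom)


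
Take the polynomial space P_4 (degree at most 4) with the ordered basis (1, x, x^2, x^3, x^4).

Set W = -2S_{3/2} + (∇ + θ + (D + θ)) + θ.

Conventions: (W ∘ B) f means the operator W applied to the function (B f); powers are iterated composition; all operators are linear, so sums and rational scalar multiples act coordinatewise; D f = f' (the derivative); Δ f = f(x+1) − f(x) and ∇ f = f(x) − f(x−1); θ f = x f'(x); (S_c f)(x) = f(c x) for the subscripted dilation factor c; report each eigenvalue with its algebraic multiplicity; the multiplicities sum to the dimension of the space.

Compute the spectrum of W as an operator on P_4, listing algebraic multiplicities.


λ = -2 (multiplicity 1), λ = 0 (multiplicity 1), λ = 3/2 (multiplicity 1), λ = 15/8 (multiplicity 1), λ = 9/4 (multiplicity 1)

image of 1: -2
image of x: 2
image of x^2: (3/2)x^2 + 4x - 1
image of x^3: (9/4)x^3 + 6x^2 - 3x + 1
image of x^4: (15/8)x^4 + 8x^3 - 6x^2 + 4x - 1
the matrix is upper triangular; its diagonal is (-2, 0, 3/2, 9/4, 15/8)
for a triangular matrix the eigenvalues are the diagonal entries, with algebraic multiplicity their repetition count


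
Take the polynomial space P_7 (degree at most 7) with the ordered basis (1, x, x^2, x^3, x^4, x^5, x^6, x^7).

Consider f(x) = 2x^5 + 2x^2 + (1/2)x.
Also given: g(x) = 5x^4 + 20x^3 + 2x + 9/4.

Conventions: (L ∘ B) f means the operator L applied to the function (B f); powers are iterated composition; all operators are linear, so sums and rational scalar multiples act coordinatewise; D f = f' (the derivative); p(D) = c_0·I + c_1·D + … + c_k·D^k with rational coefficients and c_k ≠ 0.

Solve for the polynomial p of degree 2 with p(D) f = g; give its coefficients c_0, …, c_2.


D^0 f = 2x^5 + 2x^2 + (1/2)x
D^1 f = 10x^4 + 4x + 1/2
D^2 f = 40x^3 + 4
matching coefficients of g against c_0 f + c_1 Df + … from the top degree down determines the c_i
solution: c_0 = 0, c_1 = 1/2, c_2 = 1/2

c_0 = 0, c_1 = 1/2, c_2 = 1/2


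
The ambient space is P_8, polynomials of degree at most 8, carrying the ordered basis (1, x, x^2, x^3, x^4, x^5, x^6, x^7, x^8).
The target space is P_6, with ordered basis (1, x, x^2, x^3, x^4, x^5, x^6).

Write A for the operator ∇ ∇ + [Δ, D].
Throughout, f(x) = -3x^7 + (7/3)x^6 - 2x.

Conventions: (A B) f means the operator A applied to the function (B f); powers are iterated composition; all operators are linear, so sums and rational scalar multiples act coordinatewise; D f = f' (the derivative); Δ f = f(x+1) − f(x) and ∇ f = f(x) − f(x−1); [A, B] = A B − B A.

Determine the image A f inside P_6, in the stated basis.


∇ f = -21x^6 + 77x^5 - 140x^4 + (455/3)x^3 - 98x^2 + 35x - 22/3
∇ ∇ f = -126x^5 + 700x^4 - 1750x^3 + 2380x^2 - 1722x + 1568/3
D f = -21x^6 + 14x^5 - 2
Δ D f = -126x^5 - 245x^4 - 280x^3 - 175x^2 - 56x - 7
Δ f = -21x^6 - 49x^5 - 70x^4 - (175/3)x^3 - 28x^2 - 7x - 8/3
D Δ f = -126x^5 - 245x^4 - 280x^3 - 175x^2 - 56x - 7
[Δ, D] f = 0
(∇ ∇ + [Δ, D]) f = -126x^5 + 700x^4 - 1750x^3 + 2380x^2 - 1722x + 1568/3

g(x) = -126x^5 + 700x^4 - 1750x^3 + 2380x^2 - 1722x + 1568/3


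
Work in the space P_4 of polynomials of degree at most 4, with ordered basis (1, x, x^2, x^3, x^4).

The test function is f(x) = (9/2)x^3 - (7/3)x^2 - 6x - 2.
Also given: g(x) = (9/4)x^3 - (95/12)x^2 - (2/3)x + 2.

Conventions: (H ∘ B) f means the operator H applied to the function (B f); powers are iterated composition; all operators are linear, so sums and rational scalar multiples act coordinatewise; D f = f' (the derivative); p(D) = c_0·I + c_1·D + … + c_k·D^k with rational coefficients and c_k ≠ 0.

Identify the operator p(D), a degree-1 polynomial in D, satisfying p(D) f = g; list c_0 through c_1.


c_0 = 1/2, c_1 = -1/2

D^0 f = (9/2)x^3 - (7/3)x^2 - 6x - 2
D^1 f = (27/2)x^2 - (14/3)x - 6
matching coefficients of g against c_0 f + c_1 Df + … from the top degree down determines the c_i
solution: c_0 = 1/2, c_1 = -1/2


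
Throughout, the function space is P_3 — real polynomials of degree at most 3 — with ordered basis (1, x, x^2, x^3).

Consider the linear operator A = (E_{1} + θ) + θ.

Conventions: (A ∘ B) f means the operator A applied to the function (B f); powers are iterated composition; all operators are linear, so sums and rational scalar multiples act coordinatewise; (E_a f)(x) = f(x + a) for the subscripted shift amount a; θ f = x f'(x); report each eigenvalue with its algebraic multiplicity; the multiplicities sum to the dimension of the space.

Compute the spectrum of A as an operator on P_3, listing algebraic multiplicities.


λ = 1 (multiplicity 1), λ = 3 (multiplicity 1), λ = 5 (multiplicity 1), λ = 7 (multiplicity 1)

image of 1: 1
image of x: 3x + 1
image of x^2: 5x^2 + 2x + 1
image of x^3: 7x^3 + 3x^2 + 3x + 1
the matrix is upper triangular; its diagonal is (1, 3, 5, 7)
for a triangular matrix the eigenvalues are the diagonal entries, with algebraic multiplicity their repetition count


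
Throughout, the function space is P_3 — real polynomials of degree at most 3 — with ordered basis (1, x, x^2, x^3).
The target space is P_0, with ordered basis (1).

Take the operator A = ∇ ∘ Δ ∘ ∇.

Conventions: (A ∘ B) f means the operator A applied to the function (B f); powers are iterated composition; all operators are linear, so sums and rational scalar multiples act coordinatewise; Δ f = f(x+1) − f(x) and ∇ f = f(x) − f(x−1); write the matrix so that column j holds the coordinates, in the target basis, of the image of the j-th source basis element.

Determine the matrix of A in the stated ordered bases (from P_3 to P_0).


the matrix is [[0, 0, 0, 6]] (rows listed top to bottom)

image of 1: 0
image of x: 0
image of x^2: 0
image of x^3: 6
each image's coordinates form column j of the matrix


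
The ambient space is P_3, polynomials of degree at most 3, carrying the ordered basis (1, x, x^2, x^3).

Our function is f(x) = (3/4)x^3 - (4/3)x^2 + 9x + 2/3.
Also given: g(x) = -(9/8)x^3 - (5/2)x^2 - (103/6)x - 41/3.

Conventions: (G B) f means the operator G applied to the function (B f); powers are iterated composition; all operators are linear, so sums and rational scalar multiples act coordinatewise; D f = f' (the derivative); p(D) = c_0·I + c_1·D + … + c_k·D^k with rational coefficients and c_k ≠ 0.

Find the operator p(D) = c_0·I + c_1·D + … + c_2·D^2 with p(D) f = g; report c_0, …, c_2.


D^0 f = (3/4)x^3 - (4/3)x^2 + 9x + 2/3
D^1 f = (9/4)x^2 - (8/3)x + 9
D^2 f = (9/2)x - 8/3
matching coefficients of g against c_0 f + c_1 Df + … from the top degree down determines the c_i
solution: c_0 = -3/2, c_1 = -2, c_2 = -2

c_0 = -3/2, c_1 = -2, c_2 = -2


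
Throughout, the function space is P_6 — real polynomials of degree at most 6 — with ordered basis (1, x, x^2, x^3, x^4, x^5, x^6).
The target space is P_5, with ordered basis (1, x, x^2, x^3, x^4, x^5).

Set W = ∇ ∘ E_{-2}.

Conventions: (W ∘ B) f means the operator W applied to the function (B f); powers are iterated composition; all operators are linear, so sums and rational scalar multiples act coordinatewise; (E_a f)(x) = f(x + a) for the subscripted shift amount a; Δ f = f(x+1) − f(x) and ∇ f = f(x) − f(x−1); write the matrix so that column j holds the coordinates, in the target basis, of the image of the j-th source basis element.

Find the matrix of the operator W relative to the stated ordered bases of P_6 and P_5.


the matrix is [[0, 1, -5, 19, -65, 211, -665]; [0, 0, 2, -15, 76, -325, 1266]; [0, 0, 0, 3, -30, 190, -975]; [0, 0, 0, 0, 4, -50, 380]; [0, 0, 0, 0, 0, 5, -75]; [0, 0, 0, 0, 0, 0, 6]] (rows listed top to bottom)

image of 1: 0
image of x: 1
image of x^2: 2x - 5
image of x^3: 3x^2 - 15x + 19
image of x^4: 4x^3 - 30x^2 + 76x - 65
image of x^5: 5x^4 - 50x^3 + 190x^2 - 325x + 211
image of x^6: 6x^5 - 75x^4 + 380x^3 - 975x^2 + 1266x - 665
each image's coordinates form column j of the matrix


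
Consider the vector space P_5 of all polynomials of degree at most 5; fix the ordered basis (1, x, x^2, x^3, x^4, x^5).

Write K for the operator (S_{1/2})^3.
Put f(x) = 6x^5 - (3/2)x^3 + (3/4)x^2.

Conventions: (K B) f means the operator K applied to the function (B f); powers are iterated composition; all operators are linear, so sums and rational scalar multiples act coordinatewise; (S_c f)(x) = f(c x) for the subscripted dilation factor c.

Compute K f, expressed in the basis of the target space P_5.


g(x) = (3/16384)x^5 - (3/1024)x^3 + (3/256)x^2

S_{1/2} f = (3/16)x^5 - (3/16)x^3 + (3/16)x^2
S_{1/2} S_{1/2} f = (3/512)x^5 - (3/128)x^3 + (3/64)x^2
S_{1/2} S_{1/2} S_{1/2} f = (3/16384)x^5 - (3/1024)x^3 + (3/256)x^2


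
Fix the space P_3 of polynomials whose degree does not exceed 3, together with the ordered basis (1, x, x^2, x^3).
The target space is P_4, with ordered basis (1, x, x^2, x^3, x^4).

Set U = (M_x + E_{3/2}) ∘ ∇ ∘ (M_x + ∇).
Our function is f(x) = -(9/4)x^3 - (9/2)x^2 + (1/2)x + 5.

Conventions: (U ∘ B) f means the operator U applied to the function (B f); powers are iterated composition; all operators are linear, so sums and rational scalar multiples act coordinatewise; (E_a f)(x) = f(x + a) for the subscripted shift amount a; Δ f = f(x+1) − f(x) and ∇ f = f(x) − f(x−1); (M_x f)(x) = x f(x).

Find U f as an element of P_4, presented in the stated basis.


the result is g(x) = -9x^4 - 9x^3 - (97/2)x^2 - 62x - 285/8

M_x f = -(9/4)x^4 - (9/2)x^3 + (1/2)x^2 + 5x
∇ f = -(27/4)x^2 - (9/4)x + 11/4
(M_x + ∇) f = -(9/4)x^4 - (9/2)x^3 - (25/4)x^2 + (11/4)x + 11/4
∇ (M_x + ∇) f = -9x^3 - 8x + 27/4
M_x ∇ (M_x + ∇) f = -9x^4 - 8x^2 + (27/4)x
E_{3/2} ∇ (M_x + ∇) f = -9x^3 - (81/2)x^2 - (275/4)x - 285/8
(M_x + E_{3/2}) ∇ (M_x + ∇) f = -9x^4 - 9x^3 - (97/2)x^2 - 62x - 285/8


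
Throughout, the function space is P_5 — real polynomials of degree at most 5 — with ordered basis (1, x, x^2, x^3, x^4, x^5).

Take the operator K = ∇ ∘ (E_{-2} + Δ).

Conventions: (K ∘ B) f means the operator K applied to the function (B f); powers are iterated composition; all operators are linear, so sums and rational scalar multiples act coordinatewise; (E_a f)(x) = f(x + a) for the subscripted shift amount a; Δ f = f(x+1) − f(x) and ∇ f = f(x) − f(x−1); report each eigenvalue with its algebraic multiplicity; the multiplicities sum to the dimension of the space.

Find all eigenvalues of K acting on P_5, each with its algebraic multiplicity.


λ = 0 (multiplicity 6)

image of 1: 0
image of x: 1
image of x^2: 2x - 3
image of x^3: 3x^2 - 9x + 19
image of x^4: 4x^3 - 18x^2 + 76x - 63
image of x^5: 5x^4 - 30x^3 + 190x^2 - 315x + 211
the matrix is upper triangular; its diagonal is (0, 0, 0, 0, 0, 0)
for a triangular matrix the eigenvalues are the diagonal entries, with algebraic multiplicity their repetition count


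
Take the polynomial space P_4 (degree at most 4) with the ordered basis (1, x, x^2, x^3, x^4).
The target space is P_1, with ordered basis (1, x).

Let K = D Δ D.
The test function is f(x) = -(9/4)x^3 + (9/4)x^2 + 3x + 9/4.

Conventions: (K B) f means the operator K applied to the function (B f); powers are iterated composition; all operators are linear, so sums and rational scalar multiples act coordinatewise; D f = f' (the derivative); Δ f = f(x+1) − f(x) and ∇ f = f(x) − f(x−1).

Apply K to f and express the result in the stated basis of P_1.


D f = -(27/4)x^2 + (9/2)x + 3
Δ D f = -(27/2)x - 9/4
D Δ D f = -27/2

the result is g(x) = -27/2


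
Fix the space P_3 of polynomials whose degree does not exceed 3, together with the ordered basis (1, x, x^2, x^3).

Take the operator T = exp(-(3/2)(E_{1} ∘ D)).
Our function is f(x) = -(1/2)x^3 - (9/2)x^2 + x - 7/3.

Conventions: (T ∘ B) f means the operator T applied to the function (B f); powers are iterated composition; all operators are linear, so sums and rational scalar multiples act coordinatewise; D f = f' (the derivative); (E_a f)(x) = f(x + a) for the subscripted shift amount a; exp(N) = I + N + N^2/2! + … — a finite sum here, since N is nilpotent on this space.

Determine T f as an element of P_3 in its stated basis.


the image equals g(x) = -(1/2)x^3 - (9/4)x^2 + (125/8)x - 157/48

order-1 term: (9/4)x^2 + 18x + 57/4
order-2 term: -(27/8)x - 135/8
order-3 term: 27/16
the series for exp(-(3/2)(E_{1} ∘ D)) f terminates at order 3
exp(-(3/2)(E_{1} ∘ D)) f = -(1/2)x^3 - (9/4)x^2 + (125/8)x - 157/48


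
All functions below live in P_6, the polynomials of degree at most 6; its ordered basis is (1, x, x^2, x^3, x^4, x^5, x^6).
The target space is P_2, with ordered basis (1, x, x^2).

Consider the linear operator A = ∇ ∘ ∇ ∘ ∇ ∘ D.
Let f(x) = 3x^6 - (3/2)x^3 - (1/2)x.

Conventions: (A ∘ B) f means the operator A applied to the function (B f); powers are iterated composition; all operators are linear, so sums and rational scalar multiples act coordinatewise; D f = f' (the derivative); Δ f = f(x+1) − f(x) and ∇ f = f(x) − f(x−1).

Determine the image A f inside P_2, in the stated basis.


D f = 18x^5 - (9/2)x^2 - 1/2
∇ D f = 90x^4 - 180x^3 + 180x^2 - 99x + 45/2
∇ ∇ D f = 360x^3 - 1080x^2 + 1260x - 549
∇ ∇ ∇ D f = 1080x^2 - 3240x + 2700

g(x) = 1080x^2 - 3240x + 2700


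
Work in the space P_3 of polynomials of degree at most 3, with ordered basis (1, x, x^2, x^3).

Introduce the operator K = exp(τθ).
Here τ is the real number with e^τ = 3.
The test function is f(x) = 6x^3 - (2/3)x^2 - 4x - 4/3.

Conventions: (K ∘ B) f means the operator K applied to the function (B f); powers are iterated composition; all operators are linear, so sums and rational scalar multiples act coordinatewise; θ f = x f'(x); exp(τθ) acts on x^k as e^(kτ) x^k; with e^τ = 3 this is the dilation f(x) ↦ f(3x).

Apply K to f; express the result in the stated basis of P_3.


the image equals g(x) = 162x^3 - 6x^2 - 12x - 4/3

exp(τθ) x^k = e^(kτ) x^k; with e^τ = 3 this sends x^k to 3^k x^k
x ↦ 3 x
x^2 ↦ 9 x^2
x^3 ↦ 27 x^3
applying this coordinatewise to f: exp(τθ) f = 162x^3 - 6x^2 - 12x - 4/3


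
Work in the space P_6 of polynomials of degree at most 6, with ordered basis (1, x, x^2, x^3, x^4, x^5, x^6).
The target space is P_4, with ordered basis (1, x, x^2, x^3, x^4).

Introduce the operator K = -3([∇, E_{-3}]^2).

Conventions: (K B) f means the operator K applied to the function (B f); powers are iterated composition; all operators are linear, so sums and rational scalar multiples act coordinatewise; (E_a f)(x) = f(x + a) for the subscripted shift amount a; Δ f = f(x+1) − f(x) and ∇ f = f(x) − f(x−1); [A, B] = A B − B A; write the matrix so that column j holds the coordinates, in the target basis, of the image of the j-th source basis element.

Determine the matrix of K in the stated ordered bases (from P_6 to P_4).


the matrix is [[0, 0, 0, 0, 0, 0, 0]; [0, 0, 0, 0, 0, 0, 0]; [0, 0, 0, 0, 0, 0, 0]; [0, 0, 0, 0, 0, 0, 0]; [0, 0, 0, 0, 0, 0, 0]] (rows listed top to bottom)

image of 1: 0
image of x: 0
image of x^2: 0
image of x^3: 0
image of x^4: 0
image of x^5: 0
image of x^6: 0
each image's coordinates form column j of the matrix


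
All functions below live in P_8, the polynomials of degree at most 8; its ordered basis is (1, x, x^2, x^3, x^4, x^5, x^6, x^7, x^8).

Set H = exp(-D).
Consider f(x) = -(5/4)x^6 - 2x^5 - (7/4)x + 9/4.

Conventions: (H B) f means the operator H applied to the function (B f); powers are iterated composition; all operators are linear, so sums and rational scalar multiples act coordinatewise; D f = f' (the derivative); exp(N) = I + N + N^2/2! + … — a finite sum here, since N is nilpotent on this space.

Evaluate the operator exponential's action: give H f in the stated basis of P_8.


order-1 term: (15/2)x^5 + 10x^4 + 7/4
order-2 term: -(75/4)x^4 - 20x^3
order-3 term: 25x^3 + 20x^2
order-4 term: -(75/4)x^2 - 10x
order-5 term: (15/2)x + 2
order-6 term: -5/4
the series for exp(-D) f terminates at order 6
exp(-D) f = -(5/4)x^6 + (11/2)x^5 - (35/4)x^4 + 5x^3 + (5/4)x^2 - (17/4)x + 19/4

the result is g(x) = -(5/4)x^6 + (11/2)x^5 - (35/4)x^4 + 5x^3 + (5/4)x^2 - (17/4)x + 19/4


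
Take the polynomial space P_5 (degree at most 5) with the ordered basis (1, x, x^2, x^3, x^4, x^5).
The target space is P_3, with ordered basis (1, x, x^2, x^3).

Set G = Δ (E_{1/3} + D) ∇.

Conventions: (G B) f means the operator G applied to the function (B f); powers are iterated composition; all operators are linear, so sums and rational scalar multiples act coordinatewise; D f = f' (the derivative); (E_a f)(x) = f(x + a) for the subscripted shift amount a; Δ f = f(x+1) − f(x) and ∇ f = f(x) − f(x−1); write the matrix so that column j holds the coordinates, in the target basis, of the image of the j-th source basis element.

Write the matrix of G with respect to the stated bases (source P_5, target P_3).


image of 1: 0
image of x: 0
image of x^2: 2
image of x^3: 6x + 8
image of x^4: 12x^2 + 32x + 10/3
image of x^5: 20x^3 + 80x^2 + (50/3)x + 380/27
each image's coordinates form column j of the matrix

the matrix is [[0, 0, 2, 8, 10/3, 380/27]; [0, 0, 0, 6, 32, 50/3]; [0, 0, 0, 0, 12, 80]; [0, 0, 0, 0, 0, 20]] (rows listed top to bottom)


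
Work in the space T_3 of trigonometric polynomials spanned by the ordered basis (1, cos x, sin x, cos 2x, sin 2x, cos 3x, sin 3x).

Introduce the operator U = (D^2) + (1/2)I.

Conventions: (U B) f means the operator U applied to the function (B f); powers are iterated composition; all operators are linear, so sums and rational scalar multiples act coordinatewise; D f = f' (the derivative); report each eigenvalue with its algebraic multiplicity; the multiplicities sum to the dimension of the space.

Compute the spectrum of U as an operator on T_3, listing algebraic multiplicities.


λ = -17/2 (multiplicity 2), λ = -7/2 (multiplicity 2), λ = -1/2 (multiplicity 2), λ = 1/2 (multiplicity 1)

image of 1: 1/2
image of cos x: -(1/2)cos x
image of sin x: -(1/2)sin x
image of cos 2x: -(7/2)cos 2x
image of sin 2x: -(7/2)sin 2x
image of cos 3x: -(17/2)cos 3x
image of sin 3x: -(17/2)sin 3x
the matrix is diagonal; its diagonal is (1/2, -1/2, -1/2, -7/2, -7/2, -17/2, -17/2)
for a triangular matrix the eigenvalues are the diagonal entries, with algebraic multiplicity their repetition count


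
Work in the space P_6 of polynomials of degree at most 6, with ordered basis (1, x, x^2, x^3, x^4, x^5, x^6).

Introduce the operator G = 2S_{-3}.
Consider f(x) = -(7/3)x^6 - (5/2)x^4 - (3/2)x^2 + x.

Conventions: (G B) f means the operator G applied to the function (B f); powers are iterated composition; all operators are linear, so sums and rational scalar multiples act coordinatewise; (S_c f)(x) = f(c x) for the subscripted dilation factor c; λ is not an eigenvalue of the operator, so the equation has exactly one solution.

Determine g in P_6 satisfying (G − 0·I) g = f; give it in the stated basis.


write g with unknown coordinates in the stated basis and equate coefficients in (G − 0·I) g = f
solving from the highest basis element down gives g = -(7/4374)x^6 - (5/324)x^4 - (1/12)x^2 - (1/6)x
check: G g = -(7/3)x^6 - (5/2)x^4 - (3/2)x^2 + x
so G g − 0·g = -(7/3)x^6 - (5/2)x^4 - (3/2)x^2 + x = f ✓

the result is g(x) = -(7/4374)x^6 - (5/324)x^4 - (1/12)x^2 - (1/6)x


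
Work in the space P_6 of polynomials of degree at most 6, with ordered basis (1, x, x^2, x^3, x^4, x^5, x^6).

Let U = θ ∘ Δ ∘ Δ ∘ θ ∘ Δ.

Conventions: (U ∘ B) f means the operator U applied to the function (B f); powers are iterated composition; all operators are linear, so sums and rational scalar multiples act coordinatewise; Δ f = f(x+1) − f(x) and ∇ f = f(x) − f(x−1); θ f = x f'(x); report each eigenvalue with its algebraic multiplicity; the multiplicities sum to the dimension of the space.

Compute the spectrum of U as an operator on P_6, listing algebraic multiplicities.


λ = 0 (multiplicity 7)

image of 1: 0
image of x: 0
image of x^2: 0
image of x^3: 0
image of x^4: 72x
image of x^5: 480x^2 + 660x
image of x^6: 1800x^3 + 5040x^2 + 3900x
the matrix is upper triangular; its diagonal is (0, 0, 0, 0, 0, 0, 0)
for a triangular matrix the eigenvalues are the diagonal entries, with algebraic multiplicity their repetition count


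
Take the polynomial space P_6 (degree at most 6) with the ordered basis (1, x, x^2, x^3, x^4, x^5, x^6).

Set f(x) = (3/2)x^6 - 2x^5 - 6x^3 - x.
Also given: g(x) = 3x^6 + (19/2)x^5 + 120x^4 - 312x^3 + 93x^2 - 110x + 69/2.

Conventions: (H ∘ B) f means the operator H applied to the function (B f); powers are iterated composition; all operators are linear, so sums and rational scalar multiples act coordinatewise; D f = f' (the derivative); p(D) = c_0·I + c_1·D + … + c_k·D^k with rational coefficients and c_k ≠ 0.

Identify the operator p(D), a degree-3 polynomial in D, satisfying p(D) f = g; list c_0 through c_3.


p(D) = 2·I + (3/2)·D + 3·D^2 − D^3, i.e. c_0 = 2, c_1 = 3/2, c_2 = 3, c_3 = -1

D^0 f = (3/2)x^6 - 2x^5 - 6x^3 - x
D^1 f = 9x^5 - 10x^4 - 18x^2 - 1
D^2 f = 45x^4 - 40x^3 - 36x
D^3 f = 180x^3 - 120x^2 - 36
matching coefficients of g against c_0 f + c_1 Df + … from the top degree down determines the c_i
solution: c_0 = 2, c_1 = 3/2, c_2 = 3, c_3 = -1
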